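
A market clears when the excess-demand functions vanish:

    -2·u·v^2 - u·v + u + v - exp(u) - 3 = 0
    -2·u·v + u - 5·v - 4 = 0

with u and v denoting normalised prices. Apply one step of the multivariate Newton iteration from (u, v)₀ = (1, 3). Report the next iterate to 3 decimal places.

(2.302, -1.359)

At (1, 3): F = (-22.71828, -24.000).
Jacobian J = [[-2·v^2 - v - exp(u) + 1, -4·u·v - u + 1], [-2·v + 1, -2·u - 5]].
At the point, J = [[-22.71828, -12.000], [-5.000, -7.000]] (det J = 99.02797).
Solving J·Δ = −F gives Δ = (1.302, -4.359).
Then the next iterate is (u, v)₁ = (2.302, -1.359).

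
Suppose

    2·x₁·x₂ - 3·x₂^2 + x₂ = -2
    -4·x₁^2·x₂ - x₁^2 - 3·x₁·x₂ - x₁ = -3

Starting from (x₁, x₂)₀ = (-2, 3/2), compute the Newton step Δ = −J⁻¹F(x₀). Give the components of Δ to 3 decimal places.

At (-2, 3/2): F = (-9.250, -14.000).
Jacobian J = [[2·x₂, 2·x₁ - 6·x₂ + 1], [-8·x₁·x₂ - 2·x₁ - 3·x₂ - 1, -4·x₁^2 - 3·x₁]].
At the point, J = [[3.000, -12.000], [22.500, -10.000]] (det J = 240.000).
Solving J·Δ = −F gives Δ = (0.315, -0.692).

(0.315, -0.692)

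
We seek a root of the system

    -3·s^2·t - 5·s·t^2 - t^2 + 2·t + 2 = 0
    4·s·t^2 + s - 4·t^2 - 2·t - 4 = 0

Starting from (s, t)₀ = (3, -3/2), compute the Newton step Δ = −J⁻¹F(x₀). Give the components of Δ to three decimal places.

(-0.862, 0.438)

At (3, -3/2): F = (3.500, 20.000).
Jacobian J = [[-6·s·t - 5·t^2, -3·s^2 - 10·s·t - 2·t + 2], [4·t^2 + 1, 8·s·t - 8·t - 2]].
At the point, J = [[15.750, 23.000], [10.000, -26.000]] (det J = -639.500).
Solving J·Δ = −F gives Δ = (-0.862, 0.438).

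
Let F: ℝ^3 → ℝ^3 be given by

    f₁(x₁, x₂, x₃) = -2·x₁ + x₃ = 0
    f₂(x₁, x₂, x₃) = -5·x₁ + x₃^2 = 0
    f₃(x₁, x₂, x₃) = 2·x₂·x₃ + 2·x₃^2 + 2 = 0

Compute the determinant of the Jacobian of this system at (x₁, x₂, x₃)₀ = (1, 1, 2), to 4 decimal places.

12.0000

J = [[-2, 0, 1], [-5, 0, 2·x₃], [0, 2·x₃, 2·x₂ + 4·x₃]].
At the point, J = [[-2.0000, 0.0000, 1.0000], [-5.0000, 0.0000, 4.0000], [0.0000, 4.0000, 10.0000]].
det J = 12.0000.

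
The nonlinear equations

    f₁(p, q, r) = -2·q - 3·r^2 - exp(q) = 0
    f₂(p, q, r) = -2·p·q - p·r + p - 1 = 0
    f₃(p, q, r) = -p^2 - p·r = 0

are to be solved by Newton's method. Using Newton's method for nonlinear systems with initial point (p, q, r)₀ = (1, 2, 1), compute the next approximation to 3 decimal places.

At (1, 2, 1): F = (-14.38906, -5.000, -2.000).
Jacobian J = [[0, -exp(q) - 2, -6·r], [-2·q - r + 1, -2·p, -p], [-2·p - r, 0, -p]].
At the point, J = [[0.000, -9.38906, -6.000], [-4.000, -2.000, -1.000], [-3.000, 0.000, -1.000]] (det J = 45.38906).
Solving J·Δ = −F gives Δ = (-0.515, -1.242, -0.454).
Then the next iterate is (p, q, r)₁ = (0.485, 0.758, 0.546).

(0.485, 0.758, 0.546)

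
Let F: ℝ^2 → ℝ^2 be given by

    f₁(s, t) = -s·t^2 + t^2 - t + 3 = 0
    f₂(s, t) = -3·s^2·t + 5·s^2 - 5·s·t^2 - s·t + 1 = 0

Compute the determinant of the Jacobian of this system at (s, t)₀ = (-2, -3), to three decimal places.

-1232.000

J = [[-t^2, -2·s·t + 2·t - 1], [-6·s·t + 10·s - 5·t^2 - t, -3·s^2 - 10·s·t - s]].
At the point, J = [[-9.000, -19.000], [-98.000, -70.000]].
det J = -1232.000.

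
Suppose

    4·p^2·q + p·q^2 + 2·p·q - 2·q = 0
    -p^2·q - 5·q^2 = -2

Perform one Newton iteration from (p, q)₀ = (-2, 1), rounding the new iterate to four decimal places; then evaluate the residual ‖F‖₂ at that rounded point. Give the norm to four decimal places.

At (-2, 1): F = (8.0000, -7.0000).
Jacobian J = [[8·p·q + q^2 + 2·q, 4·p^2 + 2·p·q + 2·p - 2], [-2·p·q, -p^2 - 10·q]].
At the point, J = [[-13.0000, 6.0000], [4.0000, -14.0000]] (det J = 158.0000).
Solving J·Δ = −F gives Δ = (0.4430, -0.3734).
Then the next iterate is (p, q)₁ = (-1.5570, 0.6266).
Re-evaluating at (-1.5570, 0.6266): F = (2.260384, -1.482172), so ‖F‖₂ = 2.7030.

2.7030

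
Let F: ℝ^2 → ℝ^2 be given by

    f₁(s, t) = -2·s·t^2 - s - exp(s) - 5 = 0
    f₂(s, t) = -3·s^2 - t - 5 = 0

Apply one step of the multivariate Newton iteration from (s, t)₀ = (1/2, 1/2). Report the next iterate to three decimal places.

At (1/2, 1/2): F = (-7.39872, -6.250).
Jacobian J = [[-2·t^2 - exp(s) - 1, -4·s·t], [-6·s, -1]].
At the point, J = [[-3.14872, -1.000], [-3.000, -1.000]] (det J = 0.14872).
Solving J·Δ = −F gives Δ = (-7.724, 16.922).
Then the next iterate is (s, t)₁ = (-7.224, 17.422).

(-7.224, 17.422)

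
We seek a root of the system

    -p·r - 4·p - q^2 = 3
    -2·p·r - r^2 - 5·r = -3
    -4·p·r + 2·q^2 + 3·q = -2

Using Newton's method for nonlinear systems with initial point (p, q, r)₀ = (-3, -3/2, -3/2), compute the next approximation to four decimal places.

At (-3, -3/2, -3/2): F = (2.2500, -0.7500, -16.0000).
Jacobian J = [[-r - 4, -2·q, -p], [-2·r, 0, -2·p - 2·r - 5], [-4·r, 4·q + 3, -4·p]].
At the point, J = [[-2.5000, 3.0000, 3.0000], [3.0000, 0.0000, 4.0000], [6.0000, -3.0000, 12.0000]] (det J = -93.0000).
Solving J·Δ = −F gives Δ = (-1.4113, -3.1720, 1.2460).
Then the next iterate is (p, q, r)₁ = (-4.4113, -4.6720, -0.2540).

(-4.4113, -4.6720, -0.2540)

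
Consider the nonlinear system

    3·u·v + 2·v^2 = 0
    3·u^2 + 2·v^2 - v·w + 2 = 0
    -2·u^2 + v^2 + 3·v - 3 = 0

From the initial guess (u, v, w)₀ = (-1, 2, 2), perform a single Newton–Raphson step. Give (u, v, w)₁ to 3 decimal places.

At (-1, 2, 2): F = (2.000, 9.000, 5.000).
Jacobian J = [[3·v, 3·u + 4·v, 0], [6·u, 4·v - w, -v], [-4·u, 2·v + 3, 0]].
At the point, J = [[6.000, 5.000, 0.000], [-6.000, 6.000, -2.000], [4.000, 7.000, 0.000]] (det J = 44.000).
Solving J·Δ = −F gives Δ = (0.500, -1.000, 0.000).
Then the next iterate is (u, v, w)₁ = (-0.500, 1.000, 2.000).

(-0.500, 1.000, 2.000)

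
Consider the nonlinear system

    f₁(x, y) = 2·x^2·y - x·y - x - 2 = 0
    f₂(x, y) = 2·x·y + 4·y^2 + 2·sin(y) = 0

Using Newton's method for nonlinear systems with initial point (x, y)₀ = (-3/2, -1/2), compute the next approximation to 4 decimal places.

(-0.2191, -0.4504)

At (-3/2, -1/2): F = (-3.5000, 1.541149).
Jacobian J = [[4·x·y - y - 1, 2·x^2 - x], [2·y, 2·x + 8·y + 2·cos(y)]].
At the point, J = [[2.5000, 6.0000], [-1.0000, -5.244835]] (det J = -7.112087).
Solving J·Δ = −F gives Δ = (1.2809, 0.0496).
Then the next iterate is (x, y)₁ = (-0.2191, -0.4504).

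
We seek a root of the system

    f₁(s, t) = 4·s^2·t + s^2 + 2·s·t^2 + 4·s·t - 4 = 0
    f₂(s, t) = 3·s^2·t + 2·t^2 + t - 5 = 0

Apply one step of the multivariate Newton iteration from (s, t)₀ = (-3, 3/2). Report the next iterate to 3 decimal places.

At (-3, 3/2): F = (27.500, 41.500).
Jacobian J = [[8·s·t + 2·s + 2·t^2 + 4·t, 4·s^2 + 4·s·t + 4·s], [6·s·t, 3·s^2 + 4·t + 1]].
At the point, J = [[-31.500, 6.000], [-27.000, 34.000]] (det J = -909.000).
Solving J·Δ = −F gives Δ = (0.755, -0.621).
Then the next iterate is (s, t)₁ = (-2.245, 0.879).

(-2.245, 0.879)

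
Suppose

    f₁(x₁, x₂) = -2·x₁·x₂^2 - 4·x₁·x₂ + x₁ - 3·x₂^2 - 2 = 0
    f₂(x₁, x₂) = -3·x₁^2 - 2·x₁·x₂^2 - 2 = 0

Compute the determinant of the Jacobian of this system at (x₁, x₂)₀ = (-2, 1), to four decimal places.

J = [[-2·x₂^2 - 4·x₂ + 1, -4·x₁·x₂ - 4·x₁ - 6·x₂], [-6·x₁ - 2·x₂^2, -4·x₁·x₂]].
At the point, J = [[-5.0000, 10.0000], [10.0000, 8.0000]].
det J = -140.0000.

-140.0000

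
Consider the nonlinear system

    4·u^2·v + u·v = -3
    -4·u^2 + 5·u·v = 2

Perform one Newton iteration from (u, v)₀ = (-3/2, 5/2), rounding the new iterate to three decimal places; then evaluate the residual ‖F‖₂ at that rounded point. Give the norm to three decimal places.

676.284

At (-3/2, 5/2): F = (21.750, -29.750).
Jacobian J = [[8·u·v + v, 4·u^2 + u], [-8·u + 5·v, 5·u]].
At the point, J = [[-27.500, 7.500], [24.500, -7.500]] (det J = 22.500).
Solving J·Δ = −F gives Δ = (-2.667, -12.678).
Then the next iterate is (u, v)₁ = (-4.167, -10.178).
Re-evaluating at (-4.167, -10.178): F = (-661.50692, 140.60307), so ‖F‖₂ = 676.284.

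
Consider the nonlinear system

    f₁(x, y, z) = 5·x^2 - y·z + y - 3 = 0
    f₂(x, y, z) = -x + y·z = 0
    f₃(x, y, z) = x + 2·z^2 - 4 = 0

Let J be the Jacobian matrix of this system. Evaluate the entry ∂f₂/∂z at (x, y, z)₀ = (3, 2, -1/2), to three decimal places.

2.000

∂f₂/∂z = y.
At (3, 2, -1/2) this is 2.000.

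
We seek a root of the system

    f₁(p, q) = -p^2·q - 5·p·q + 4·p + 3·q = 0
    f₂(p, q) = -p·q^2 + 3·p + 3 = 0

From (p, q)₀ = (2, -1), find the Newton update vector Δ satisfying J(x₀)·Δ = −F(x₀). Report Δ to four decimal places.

At (2, -1): F = (19.0000, 7.0000).
Jacobian J = [[-2·p·q - 5·q + 4, -p^2 - 5·p + 3], [-q^2 + 3, -2·p·q]].
At the point, J = [[13.0000, -11.0000], [2.0000, 4.0000]] (det J = 74.0000).
Solving J·Δ = −F gives Δ = (-2.0676, -0.7162).

(-2.0676, -0.7162)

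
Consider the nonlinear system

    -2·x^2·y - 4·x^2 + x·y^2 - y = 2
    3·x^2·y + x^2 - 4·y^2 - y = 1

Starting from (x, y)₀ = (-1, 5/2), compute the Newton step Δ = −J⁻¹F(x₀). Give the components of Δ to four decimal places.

At (-1, 5/2): F = (-19.7500, -20.0000).
Jacobian J = [[-4·x·y - 8·x + y^2, -2·x^2 + 2·x·y - 1], [6·x·y + 2·x, 3·x^2 - 8·y - 1]].
At the point, J = [[24.2500, -8.0000], [-17.0000, -18.0000]] (det J = -572.5000).
Solving J·Δ = −F gives Δ = (0.3415, -1.4336).

(0.3415, -1.4336)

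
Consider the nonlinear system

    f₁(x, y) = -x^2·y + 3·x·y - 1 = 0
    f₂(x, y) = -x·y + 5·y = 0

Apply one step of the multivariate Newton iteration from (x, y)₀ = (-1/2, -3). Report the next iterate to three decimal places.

At (-1/2, -3): F = (4.250, -16.500).
Jacobian J = [[-2·x·y + 3·y, -x^2 + 3·x], [-y, -x + 5]].
At the point, J = [[-12.000, -1.750], [3.000, 5.500]] (det J = -60.750).
Solving J·Δ = −F gives Δ = (-0.091, 3.049).
Then the next iterate is (x, y)₁ = (-0.591, 0.049).

(-0.591, 0.049)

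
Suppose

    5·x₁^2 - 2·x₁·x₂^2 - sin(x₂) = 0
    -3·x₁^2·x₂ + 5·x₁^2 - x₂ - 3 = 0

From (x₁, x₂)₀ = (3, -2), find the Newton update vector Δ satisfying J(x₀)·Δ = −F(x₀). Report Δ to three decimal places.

At (3, -2): F = (21.90930, 98.000).
Jacobian J = [[10·x₁ - 2·x₂^2, -4·x₁·x₂ - cos(x₂)], [-6·x₁·x₂ + 10·x₁, -3·x₁^2 - 1]].
At the point, J = [[22.000, 24.41615], [66.000, -28.000]] (det J = -2227.46569).
Solving J·Δ = −F gives Δ = (-1.350, 0.319).

(-1.350, 0.319)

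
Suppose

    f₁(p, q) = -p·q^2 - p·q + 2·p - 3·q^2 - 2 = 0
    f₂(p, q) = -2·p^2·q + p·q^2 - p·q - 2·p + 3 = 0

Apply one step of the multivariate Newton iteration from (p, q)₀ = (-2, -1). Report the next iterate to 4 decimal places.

At (-2, -1): F = (-9.0000, 11.0000).
Jacobian J = [[-q^2 - q + 2, -2·p·q - p - 6·q], [-4·p·q + q^2 - q - 2, -2·p^2 + 2·p·q - p]].
At the point, J = [[2.0000, 4.0000], [-8.0000, -2.0000]] (det J = 28.0000).
Solving J·Δ = −F gives Δ = (0.9286, 1.7857).
Then the next iterate is (p, q)₁ = (-1.0714, 0.7857).

(-1.0714, 0.7857)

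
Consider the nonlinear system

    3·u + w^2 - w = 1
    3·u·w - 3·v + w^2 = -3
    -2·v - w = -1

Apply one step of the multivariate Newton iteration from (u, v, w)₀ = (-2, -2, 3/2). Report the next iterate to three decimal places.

At (-2, -2, 3/2): F = (-6.250, 2.250, 3.500).
Jacobian J = [[3, 0, 2·w - 1], [3·w, -3, 3·u + 2·w], [0, -2, -1]].
At the point, J = [[3.000, 0.000, 2.000], [4.500, -3.000, -3.000], [0.000, -2.000, -1.000]] (det J = -27.000).
Solving J·Δ = −F gives Δ = (1.139, 1.042, 1.417).
Then the next iterate is (u, v, w)₁ = (-0.861, -0.958, 2.917).

(-0.861, -0.958, 2.917)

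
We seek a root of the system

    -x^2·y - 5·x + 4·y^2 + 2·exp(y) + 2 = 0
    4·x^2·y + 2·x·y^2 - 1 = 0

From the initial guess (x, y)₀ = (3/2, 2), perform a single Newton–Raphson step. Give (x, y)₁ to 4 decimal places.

(1.1582, 1.1399)

At (3/2, 2): F = (20.778112, 29.0000).
Jacobian J = [[-2·x·y - 5, -x^2 + 8·y + 2·exp(y)], [8·x·y + 2·y^2, 4·x^2 + 4·x·y]].
At the point, J = [[-11.0000, 28.528112], [32.0000, 21.0000]] (det J = -1143.899590).
Solving J·Δ = −F gives Δ = (-0.3418, -0.8601).
Then the next iterate is (x, y)₁ = (1.1582, 1.1399).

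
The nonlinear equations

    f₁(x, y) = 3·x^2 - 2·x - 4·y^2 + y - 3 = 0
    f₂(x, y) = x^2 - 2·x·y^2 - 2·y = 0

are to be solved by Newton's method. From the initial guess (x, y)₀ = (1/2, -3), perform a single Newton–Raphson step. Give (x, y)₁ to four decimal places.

(0.7337, -1.3193)

At (1/2, -3): F = (-42.2500, -2.7500).
Jacobian J = [[6·x - 2, -8·y + 1], [2·x - 2·y^2, -4·x·y - 2]].
At the point, J = [[1.0000, 25.0000], [-17.0000, 4.0000]] (det J = 429.0000).
Solving J·Δ = −F gives Δ = (0.2337, 1.6807).
Then the next iterate is (x, y)₁ = (0.7337, -1.3193).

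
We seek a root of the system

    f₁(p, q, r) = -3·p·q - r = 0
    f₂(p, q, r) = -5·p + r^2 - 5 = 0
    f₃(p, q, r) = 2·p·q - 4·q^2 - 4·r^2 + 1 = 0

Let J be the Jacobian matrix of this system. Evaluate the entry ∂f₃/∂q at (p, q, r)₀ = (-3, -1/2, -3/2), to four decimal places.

∂f₃/∂q = 2·p - 8·q.
At (-3, -1/2, -3/2) this is -2.0000.

-2.0000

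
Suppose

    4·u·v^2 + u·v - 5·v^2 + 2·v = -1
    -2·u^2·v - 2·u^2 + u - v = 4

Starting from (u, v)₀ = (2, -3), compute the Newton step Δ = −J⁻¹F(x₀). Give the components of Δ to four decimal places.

(1.5932, 4.8983)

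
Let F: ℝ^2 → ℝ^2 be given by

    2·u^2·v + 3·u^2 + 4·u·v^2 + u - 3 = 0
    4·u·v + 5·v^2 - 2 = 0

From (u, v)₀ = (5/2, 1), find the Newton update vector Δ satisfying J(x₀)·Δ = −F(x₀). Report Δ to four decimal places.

At (5/2, 1): F = (40.7500, 13.0000).
Jacobian J = [[4·u·v + 6·u + 4·v^2 + 1, 2·u^2 + 8·u·v], [4·v, 4·u + 10·v]].
At the point, J = [[30.0000, 32.5000], [4.0000, 20.0000]] (det J = 470.0000).
Solving J·Δ = −F gives Δ = (-0.8351, -0.4830).

(-0.8351, -0.4830)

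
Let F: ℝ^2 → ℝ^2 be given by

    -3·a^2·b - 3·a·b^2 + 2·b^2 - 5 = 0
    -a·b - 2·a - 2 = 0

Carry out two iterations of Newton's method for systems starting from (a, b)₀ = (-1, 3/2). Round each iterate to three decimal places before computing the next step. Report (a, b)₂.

(-0.606, 1.297)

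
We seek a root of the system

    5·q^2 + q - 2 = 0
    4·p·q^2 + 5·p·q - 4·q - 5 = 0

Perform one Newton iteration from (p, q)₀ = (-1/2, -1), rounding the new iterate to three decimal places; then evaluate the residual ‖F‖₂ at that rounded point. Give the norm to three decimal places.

0.469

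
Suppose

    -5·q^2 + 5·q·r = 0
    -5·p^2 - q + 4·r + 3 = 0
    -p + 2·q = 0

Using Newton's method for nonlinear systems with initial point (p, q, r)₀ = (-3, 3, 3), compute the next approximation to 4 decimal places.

At (-3, 3, 3): F = (0.0000, -33.0000, 9.0000).
Jacobian J = [[0, -10·q + 5·r, 5·q], [-10·p, -1, 4], [-1, 2, 0]].
At the point, J = [[0.0000, -15.0000, 15.0000], [30.0000, -1.0000, 4.0000], [-1.0000, 2.0000, 0.0000]] (det J = 945.0000).
Solving J·Δ = −F gives Δ = (1.4762, -3.7619, -3.7619).
Then the next iterate is (p, q, r)₁ = (-1.5238, -0.7619, -0.7619).

(-1.5238, -0.7619, -0.7619)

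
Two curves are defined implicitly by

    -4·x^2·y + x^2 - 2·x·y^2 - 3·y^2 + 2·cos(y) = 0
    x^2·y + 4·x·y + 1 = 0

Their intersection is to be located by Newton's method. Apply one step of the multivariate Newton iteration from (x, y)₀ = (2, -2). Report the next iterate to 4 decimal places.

At (2, -2): F = (7.167706, -23.0000).
Jacobian J = [[-8·x·y + 2·x - 2·y^2, -4·x^2 - 4·x·y - 6·y - 2·sin(y)], [2·x·y + 4·y, x^2 + 4·x]].
At the point, J = [[28.0000, 13.818595], [-16.0000, 12.0000]] (det J = 557.097518).
Solving J·Δ = −F gives Δ = (-0.7249, 0.9501).
Then the next iterate is (x, y)₁ = (1.2751, -1.0499).

(1.2751, -1.0499)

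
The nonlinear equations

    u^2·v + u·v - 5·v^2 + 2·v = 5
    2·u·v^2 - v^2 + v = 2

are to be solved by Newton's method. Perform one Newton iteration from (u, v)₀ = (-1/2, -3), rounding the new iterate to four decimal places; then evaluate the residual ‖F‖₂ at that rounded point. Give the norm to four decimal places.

At (-1/2, -3): F = (-55.2500, -23.0000).
Jacobian J = [[2·u·v + v, u^2 + u - 10·v + 2], [2·v^2, 4·u·v - 2·v + 1]].
At the point, J = [[0.0000, 31.7500], [18.0000, 13.0000]] (det J = -571.5000).
Solving J·Δ = −F gives Δ = (0.0210, 1.7402).
Then the next iterate is (u, v)₁ = (-0.4790, -1.2598).
Re-evaluating at (-0.4790, -1.2598): F = (-15.140686, -6.367334), so ‖F‖₂ = 16.4251.

16.4251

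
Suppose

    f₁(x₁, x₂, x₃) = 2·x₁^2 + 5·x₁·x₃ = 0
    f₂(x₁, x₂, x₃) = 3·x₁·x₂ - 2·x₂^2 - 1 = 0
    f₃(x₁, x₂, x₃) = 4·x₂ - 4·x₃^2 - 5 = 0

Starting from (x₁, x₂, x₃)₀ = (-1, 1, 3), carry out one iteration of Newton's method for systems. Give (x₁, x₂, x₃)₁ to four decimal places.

(-0.5699, 0.3272, 1.3462)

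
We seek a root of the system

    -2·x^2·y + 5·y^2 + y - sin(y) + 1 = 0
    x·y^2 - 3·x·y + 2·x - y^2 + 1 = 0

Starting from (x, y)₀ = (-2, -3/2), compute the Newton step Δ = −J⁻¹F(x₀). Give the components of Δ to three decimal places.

(4.392, -1.312)

At (-2, -3/2): F = (23.74749, -18.750).
Jacobian J = [[-4·x·y, -2·x^2 + 10·y - cos(y) + 1], [y^2 - 3·y + 2, 2·x·y - 3·x - 2·y]].
At the point, J = [[-12.000, -22.07074], [8.750, 15.000]] (det J = 13.11895).
Solving J·Δ = −F gives Δ = (4.392, -1.312).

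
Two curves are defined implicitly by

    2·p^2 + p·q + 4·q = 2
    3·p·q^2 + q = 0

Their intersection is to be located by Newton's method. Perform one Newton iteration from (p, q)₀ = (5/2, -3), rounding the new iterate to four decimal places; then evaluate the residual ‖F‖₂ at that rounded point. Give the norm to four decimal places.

At (5/2, -3): F = (-9.0000, 64.5000).
Jacobian J = [[4·p + q, p + 4], [3·q^2, 6·p·q + 1]].
At the point, J = [[7.0000, 6.5000], [27.0000, -44.0000]] (det J = -483.5000).
Solving J·Δ = −F gives Δ = (-0.0481, 1.4364).
Then the next iterate is (p, q)₁ = (2.4519, -1.5636).
Re-evaluating at (2.4519, -1.5636): F = (-0.064564, 16.419946), so ‖F‖₂ = 16.4201.

16.4201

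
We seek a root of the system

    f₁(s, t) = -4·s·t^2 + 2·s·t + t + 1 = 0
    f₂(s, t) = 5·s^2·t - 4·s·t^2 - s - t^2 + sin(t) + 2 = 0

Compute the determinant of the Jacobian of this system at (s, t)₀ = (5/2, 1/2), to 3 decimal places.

42.000

J = [[-4·t^2 + 2·t, -8·s·t + 2·s + 1], [10·s·t - 4·t^2 - 1, 5·s^2 - 8·s·t - 2·t + cos(t)]].
At the point, J = [[0.000, -4.000], [10.500, 21.12758]].
det J = 42.000.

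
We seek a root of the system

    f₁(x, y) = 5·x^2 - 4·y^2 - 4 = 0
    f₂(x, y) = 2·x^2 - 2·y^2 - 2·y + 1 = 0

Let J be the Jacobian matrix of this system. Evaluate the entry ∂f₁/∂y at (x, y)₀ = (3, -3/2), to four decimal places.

12.0000

∂f₁/∂y = -8·y.
At (3, -3/2) this is 12.0000.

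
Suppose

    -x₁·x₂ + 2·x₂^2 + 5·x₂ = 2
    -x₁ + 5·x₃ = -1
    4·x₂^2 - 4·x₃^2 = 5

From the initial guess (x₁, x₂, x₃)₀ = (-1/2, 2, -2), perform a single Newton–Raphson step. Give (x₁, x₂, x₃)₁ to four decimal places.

(-0.8684, 0.6862, -0.3737)

At (-1/2, 2, -2): F = (17.0000, -8.5000, -5.0000).
Jacobian J = [[-x₂, -x₁ + 4·x₂ + 5, 0], [-1, 0, 5], [0, 8·x₂, -8·x₃]].
At the point, J = [[-2.0000, 13.5000, 0.0000], [-1.0000, 0.0000, 5.0000], [0.0000, 16.0000, 16.0000]] (det J = 376.0000).
Solving J·Δ = −F gives Δ = (-0.3684, -1.3138, 1.6263).
Then the next iterate is (x₁, x₂, x₃)₁ = (-0.8684, 0.6862, -0.3737).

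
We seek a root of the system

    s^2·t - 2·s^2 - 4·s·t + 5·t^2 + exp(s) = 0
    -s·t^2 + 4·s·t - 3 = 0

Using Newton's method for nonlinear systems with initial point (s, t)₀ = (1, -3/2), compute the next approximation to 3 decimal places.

At (1, -3/2): F = (16.46828, -11.250).
Jacobian J = [[2·s·t - 4·s - 4·t + exp(s), s^2 - 4·s + 10·t], [-t^2 + 4·t, -2·s·t + 4·s]].
At the point, J = [[1.71828, -18.000], [-8.250, 7.000]] (det J = -136.47203).
Solving J·Δ = −F gives Δ = (-0.639, 0.854).
Then the next iterate is (s, t)₁ = (0.361, -0.646).

(0.361, -0.646)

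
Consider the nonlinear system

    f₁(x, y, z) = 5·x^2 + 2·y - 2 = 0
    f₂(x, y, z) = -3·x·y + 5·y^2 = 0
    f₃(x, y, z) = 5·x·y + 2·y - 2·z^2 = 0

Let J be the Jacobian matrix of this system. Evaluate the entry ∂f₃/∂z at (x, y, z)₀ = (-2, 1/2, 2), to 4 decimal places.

-8.0000

∂f₃/∂z = -4·z.
At (-2, 1/2, 2) this is -8.0000.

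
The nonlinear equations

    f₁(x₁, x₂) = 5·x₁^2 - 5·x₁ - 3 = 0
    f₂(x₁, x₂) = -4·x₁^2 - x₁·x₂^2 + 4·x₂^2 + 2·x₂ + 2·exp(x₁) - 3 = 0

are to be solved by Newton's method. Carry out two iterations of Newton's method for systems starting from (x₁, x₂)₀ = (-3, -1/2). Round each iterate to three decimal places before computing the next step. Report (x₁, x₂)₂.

At (-3, -1/2): F = (57.000, -38.15043).
Jacobian J = [[10·x₁ - 5, 0], [-8·x₁ - x₂^2 + 2·exp(x₁), -2·x₁·x₂ + 8·x₂ + 2]].
At the point, J = [[-35.000, 0.000], [23.84957, -5.000]] (det J = 175.000).
Solving J·Δ = −F gives Δ = (1.629, 0.138).
Then the next iterate is (x₁, x₂)₁ = (-1.371, -0.362).
Round to (-1.371, -0.362) and repeat: F = (13.25320, -10.03102), J = [[-18.710, 0.000], [11.34466, -1.88860]].
Δ = (0.708, -1.056), so (x₁, x₂)₂ = (-0.663, -1.418).

(-0.663, -1.418)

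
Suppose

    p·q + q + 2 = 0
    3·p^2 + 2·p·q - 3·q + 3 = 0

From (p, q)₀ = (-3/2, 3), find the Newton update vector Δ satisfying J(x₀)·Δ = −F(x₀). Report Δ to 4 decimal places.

(-0.3654, -1.1923)

At (-3/2, 3): F = (0.5000, -8.2500).
Jacobian J = [[q, p + 1], [6·p + 2·q, 2·p - 3]].
At the point, J = [[3.0000, -0.5000], [-3.0000, -6.0000]] (det J = -19.5000).
Solving J·Δ = −F gives Δ = (-0.3654, -1.1923).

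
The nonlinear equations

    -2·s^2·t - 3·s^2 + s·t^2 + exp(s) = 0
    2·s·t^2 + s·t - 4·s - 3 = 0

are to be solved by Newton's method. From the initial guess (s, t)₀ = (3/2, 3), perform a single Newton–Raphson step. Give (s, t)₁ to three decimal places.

(1.072, 2.219)

At (3/2, 3): F = (-2.26831, 22.500).
Jacobian J = [[-4·s·t - 6·s + t^2 + exp(s), -2·s^2 + 2·s·t], [2·t^2 + t - 4, 4·s·t + s]].
At the point, J = [[-13.51831, 4.500], [17.000, 19.500]] (det J = -340.10706).
Solving J·Δ = −F gives Δ = (-0.428, -0.781).
Then the next iterate is (s, t)₁ = (1.072, 2.219).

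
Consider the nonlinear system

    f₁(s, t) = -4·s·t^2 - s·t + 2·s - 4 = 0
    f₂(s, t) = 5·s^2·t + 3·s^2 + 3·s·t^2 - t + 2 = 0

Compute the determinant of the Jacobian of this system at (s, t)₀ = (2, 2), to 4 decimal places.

1488.0000

J = [[-4·t^2 - t + 2, -8·s·t - s], [10·s·t + 6·s + 3·t^2, 5·s^2 + 6·s·t - 1]].
At the point, J = [[-16.0000, -34.0000], [64.0000, 43.0000]].
det J = 1488.0000.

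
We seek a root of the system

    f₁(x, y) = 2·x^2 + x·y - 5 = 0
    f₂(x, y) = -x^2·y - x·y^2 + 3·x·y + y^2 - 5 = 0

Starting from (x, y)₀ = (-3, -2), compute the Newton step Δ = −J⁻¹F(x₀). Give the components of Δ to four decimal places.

(1.2317, 0.5854)

At (-3, -2): F = (19.0000, 47.0000).
Jacobian J = [[4·x + y, x], [-2·x·y - y^2 + 3·y, -x^2 - 2·x·y + 3·x + 2·y]].
At the point, J = [[-14.0000, -3.0000], [-22.0000, -34.0000]] (det J = 410.0000).
Solving J·Δ = −F gives Δ = (1.2317, 0.5854).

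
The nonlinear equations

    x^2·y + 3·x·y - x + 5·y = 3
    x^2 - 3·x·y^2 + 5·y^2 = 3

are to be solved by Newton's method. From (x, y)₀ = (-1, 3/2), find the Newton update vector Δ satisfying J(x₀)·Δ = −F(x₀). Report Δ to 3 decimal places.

At (-1, 3/2): F = (2.500, 16.000).
Jacobian J = [[2·x·y + 3·y - 1, x^2 + 3·x + 5], [2·x - 3·y^2, -6·x·y + 10·y]].
At the point, J = [[0.500, 3.000], [-8.750, 24.000]] (det J = 38.250).
Solving J·Δ = −F gives Δ = (-0.314, -0.781).

(-0.314, -0.781)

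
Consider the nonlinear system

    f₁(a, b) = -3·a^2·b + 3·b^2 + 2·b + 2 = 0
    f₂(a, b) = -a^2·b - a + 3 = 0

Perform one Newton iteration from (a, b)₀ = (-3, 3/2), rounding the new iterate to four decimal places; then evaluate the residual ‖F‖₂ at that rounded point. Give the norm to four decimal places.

2.3699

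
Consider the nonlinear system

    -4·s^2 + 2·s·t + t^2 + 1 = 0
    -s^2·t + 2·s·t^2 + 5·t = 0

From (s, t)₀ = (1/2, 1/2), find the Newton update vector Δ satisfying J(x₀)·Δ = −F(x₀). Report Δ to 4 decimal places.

(-0.0543, -0.4565)

At (1/2, 1/2): F = (0.7500, 2.6250).
Jacobian J = [[-8·s + 2·t, 2·s + 2·t], [-2·s·t + 2·t^2, -s^2 + 4·s·t + 5]].
At the point, J = [[-3.0000, 2.0000], [0.0000, 5.7500]] (det J = -17.2500).
Solving J·Δ = −F gives Δ = (-0.0543, -0.4565).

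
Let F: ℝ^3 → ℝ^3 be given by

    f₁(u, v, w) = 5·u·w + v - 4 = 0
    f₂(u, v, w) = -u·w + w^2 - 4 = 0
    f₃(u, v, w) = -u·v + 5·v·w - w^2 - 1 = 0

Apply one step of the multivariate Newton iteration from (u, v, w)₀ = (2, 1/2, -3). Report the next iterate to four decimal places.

(0.1833, -0.1879, -2.3063)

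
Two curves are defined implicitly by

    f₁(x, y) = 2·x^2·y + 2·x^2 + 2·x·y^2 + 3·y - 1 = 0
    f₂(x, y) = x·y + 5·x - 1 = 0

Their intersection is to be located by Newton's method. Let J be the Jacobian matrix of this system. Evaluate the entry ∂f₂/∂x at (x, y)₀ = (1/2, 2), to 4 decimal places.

7.0000

∂f₂/∂x = y + 5.
At (1/2, 2) this is 7.0000.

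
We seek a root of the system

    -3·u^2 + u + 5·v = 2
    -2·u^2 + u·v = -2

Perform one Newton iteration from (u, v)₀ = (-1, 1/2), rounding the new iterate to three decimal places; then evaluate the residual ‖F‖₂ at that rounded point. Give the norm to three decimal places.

0.128

At (-1, 1/2): F = (-3.500, -0.500).
Jacobian J = [[-6·u + 1, 5], [-4·u + v, u]].
At the point, J = [[7.000, 5.000], [4.500, -1.000]] (det J = -29.500).
Solving J·Δ = −F gives Δ = (0.203, 0.415).
Then the next iterate is (u, v)₁ = (-0.797, 0.915).
Re-evaluating at (-0.797, 0.915): F = (-0.12763, 0.00033), so ‖F‖₂ = 0.128.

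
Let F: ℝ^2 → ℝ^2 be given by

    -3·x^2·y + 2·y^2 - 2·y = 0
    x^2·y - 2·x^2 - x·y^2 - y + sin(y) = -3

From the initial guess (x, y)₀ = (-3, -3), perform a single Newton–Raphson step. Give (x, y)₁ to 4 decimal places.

(-1.8644, -1.9347)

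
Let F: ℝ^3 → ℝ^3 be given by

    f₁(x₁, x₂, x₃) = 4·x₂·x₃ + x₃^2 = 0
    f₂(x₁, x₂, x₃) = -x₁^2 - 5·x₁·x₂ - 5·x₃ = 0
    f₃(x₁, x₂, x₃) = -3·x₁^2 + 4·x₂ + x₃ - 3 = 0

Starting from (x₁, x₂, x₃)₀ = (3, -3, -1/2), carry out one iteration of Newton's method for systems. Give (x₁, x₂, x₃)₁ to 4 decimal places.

(0.9275, -1.7742, -0.2078)

At (3, -3, -1/2): F = (6.2500, 38.5000, -42.5000).
Jacobian J = [[0, 4·x₃, 4·x₂ + 2·x₃], [-2·x₁ - 5·x₂, -5·x₁, -5], [-6·x₁, 4, 1]].
At the point, J = [[0.0000, -2.0000, -13.0000], [9.0000, -15.0000, -5.0000], [-18.0000, 4.0000, 1.0000]] (det J = 2880.0000).
Solving J·Δ = −F gives Δ = (-2.0725, 1.2258, 0.2922).
Then the next iterate is (x₁, x₂, x₃)₁ = (0.9275, -1.7742, -0.2078).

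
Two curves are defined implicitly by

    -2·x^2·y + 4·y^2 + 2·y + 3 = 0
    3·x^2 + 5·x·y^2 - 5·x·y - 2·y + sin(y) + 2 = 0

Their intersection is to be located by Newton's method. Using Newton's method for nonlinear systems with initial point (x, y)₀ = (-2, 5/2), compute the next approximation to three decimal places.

(-2.174, 1.821)

At (-2, 5/2): F = (13.000, -27.90153).
Jacobian J = [[-4·x·y, -2·x^2 + 8·y + 2], [6·x + 5·y^2 - 5·y, 10·x·y - 5·x + cos(y) - 2]].
At the point, J = [[20.000, 14.000], [6.750, -42.80114]] (det J = -950.52287).
Solving J·Δ = −F gives Δ = (-0.174, -0.679).
Then the next iterate is (x, y)₁ = (-2.174, 1.821).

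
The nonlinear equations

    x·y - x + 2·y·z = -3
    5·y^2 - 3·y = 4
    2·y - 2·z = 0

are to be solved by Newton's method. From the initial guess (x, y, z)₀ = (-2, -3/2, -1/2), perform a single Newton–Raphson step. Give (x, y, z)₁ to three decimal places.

At (-2, -3/2, -1/2): F = (9.500, 11.750, -2.000).
Jacobian J = [[y - 1, x + 2·z, 2·y], [0, 10·y - 3, 0], [0, 2, -2]].
At the point, J = [[-2.500, -3.000, -3.000], [0.000, -18.000, 0.000], [0.000, 2.000, -2.000]] (det J = -90.000).
Solving J·Δ = −F gives Δ = (3.433, 0.653, -0.347).
Then the next iterate is (x, y, z)₁ = (1.433, -0.847, -0.847).

(1.433, -0.847, -0.847)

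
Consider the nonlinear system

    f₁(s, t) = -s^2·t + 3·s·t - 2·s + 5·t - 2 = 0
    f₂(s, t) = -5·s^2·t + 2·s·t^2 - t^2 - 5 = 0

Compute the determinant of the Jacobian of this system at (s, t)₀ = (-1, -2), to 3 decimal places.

-72.000

J = [[-2·s·t + 3·t - 2, -s^2 + 3·s + 5], [-10·s·t + 2·t^2, -5·s^2 + 4·s·t - 2·t]].
At the point, J = [[-12.000, 1.000], [-12.000, 7.000]].
det J = -72.000.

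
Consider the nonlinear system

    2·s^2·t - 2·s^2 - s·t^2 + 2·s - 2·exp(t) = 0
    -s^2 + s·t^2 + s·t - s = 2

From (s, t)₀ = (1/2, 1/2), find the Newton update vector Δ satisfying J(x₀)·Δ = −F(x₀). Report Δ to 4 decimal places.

At (1/2, 1/2): F = (-2.672443, -2.3750).
Jacobian J = [[4·s·t - 4·s - t^2 + 2, 2·s^2 - 2·s·t - 2·exp(t)], [-2·s + t^2 + t - 1, 2·s·t + s]].
At the point, J = [[0.7500, -3.297443], [-1.2500, 1.0000]] (det J = -3.371803).
Solving J·Δ = −F gives Δ = (-3.1152, -1.5190).

(-3.1152, -1.5190)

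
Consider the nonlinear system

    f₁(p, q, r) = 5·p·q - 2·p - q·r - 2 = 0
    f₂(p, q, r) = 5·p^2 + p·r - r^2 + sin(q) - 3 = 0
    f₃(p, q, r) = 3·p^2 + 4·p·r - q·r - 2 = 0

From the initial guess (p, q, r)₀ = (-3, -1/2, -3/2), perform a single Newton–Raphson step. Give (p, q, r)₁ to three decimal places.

(-1.600, -0.141, -0.700)

At (-3, -1/2, -3/2): F = (10.750, 43.77057, 42.250).
Jacobian J = [[5·q - 2, 5·p - r, -q], [10·p + r, cos(q), p - 2·r], [6·p + 4·r, -r, 4·p - q]].
At the point, J = [[-4.500, -13.500, 0.500], [-31.500, 0.87758, 0.000], [-24.000, 1.500, -11.500]] (det J = 4922.69589).
Solving J·Δ = −F gives Δ = (1.400, 0.359, 0.800).
Then the next iterate is (p, q, r)₁ = (-1.600, -0.141, -0.700).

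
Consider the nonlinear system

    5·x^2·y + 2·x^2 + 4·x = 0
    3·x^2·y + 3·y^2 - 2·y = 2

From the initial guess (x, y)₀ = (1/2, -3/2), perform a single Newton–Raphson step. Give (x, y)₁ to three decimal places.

At (1/2, -3/2): F = (0.625, 6.625).
Jacobian J = [[10·x·y + 4·x + 4, 5·x^2], [6·x·y, 3·x^2 + 6·y - 2]].
At the point, J = [[-1.500, 1.250], [-4.500, -10.250]] (det J = 21.000).
Solving J·Δ = −F gives Δ = (0.699, 0.339).
Then the next iterate is (x, y)₁ = (1.199, -1.161).

(1.199, -1.161)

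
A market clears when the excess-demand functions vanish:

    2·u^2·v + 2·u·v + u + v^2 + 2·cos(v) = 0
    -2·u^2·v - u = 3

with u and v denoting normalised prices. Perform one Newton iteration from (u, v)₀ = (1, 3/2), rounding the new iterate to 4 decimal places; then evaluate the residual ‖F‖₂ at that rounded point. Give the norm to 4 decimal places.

At (1, 3/2): F = (9.391474, -7.0000).
Jacobian J = [[4·u·v + 2·v + 1, 2·u^2 + 2·u + 2·v - 2·sin(v)], [-4·u·v - 1, -2·u^2]].
At the point, J = [[10.0000, 5.005010], [-7.0000, -2.0000]] (det J = 15.035070).
Solving J·Δ = −F gives Δ = (-1.0809, 0.2833).
Then the next iterate is (u, v)₁ = (-0.0809, 1.7833).
Re-evaluating at (-0.0809, 1.7833): F = (2.412248, -2.942443), so ‖F‖₂ = 3.8049.

3.8049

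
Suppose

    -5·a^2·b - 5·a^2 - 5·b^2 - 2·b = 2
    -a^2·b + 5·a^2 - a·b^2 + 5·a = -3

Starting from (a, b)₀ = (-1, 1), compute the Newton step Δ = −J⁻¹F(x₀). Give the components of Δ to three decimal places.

At (-1, 1): F = (-19.000, 3.000).
Jacobian J = [[-10·a·b - 10·a, -5·a^2 - 10·b - 2], [-2·a·b + 10·a - b^2 + 5, -a^2 - 2·a·b]].
At the point, J = [[20.000, -17.000], [-4.000, 1.000]] (det J = -48.000).
Solving J·Δ = −F gives Δ = (0.667, -0.333).

(0.667, -0.333)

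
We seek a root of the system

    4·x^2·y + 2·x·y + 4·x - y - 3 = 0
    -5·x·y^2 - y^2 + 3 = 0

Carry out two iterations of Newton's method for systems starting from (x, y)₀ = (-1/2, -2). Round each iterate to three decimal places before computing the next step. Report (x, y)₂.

At (-1/2, -2): F = (-3.000, 9.000).
Jacobian J = [[8·x·y + 2·y + 4, 4·x^2 + 2·x - 1], [-5·y^2, -10·x·y - 2·y]].
At the point, J = [[8.000, -1.000], [-20.000, -6.000]] (det J = -68.000).
Solving J·Δ = −F gives Δ = (0.397, 0.176).
Then the next iterate is (x, y)₁ = (-0.103, -1.824).
Round to (-0.103, -1.824) and repeat: F = (-1.28966, 1.38642), J = [[1.85498, -1.16356], [-16.63488, 1.76928]].
Δ = (-0.042, -1.175), so (x, y)₂ = (-0.145, -2.999).

(-0.145, -2.999)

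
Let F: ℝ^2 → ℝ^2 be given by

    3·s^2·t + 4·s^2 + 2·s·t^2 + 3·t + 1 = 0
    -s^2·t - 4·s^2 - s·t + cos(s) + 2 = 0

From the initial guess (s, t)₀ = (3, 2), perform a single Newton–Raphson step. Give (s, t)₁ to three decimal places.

(1.606, 1.515)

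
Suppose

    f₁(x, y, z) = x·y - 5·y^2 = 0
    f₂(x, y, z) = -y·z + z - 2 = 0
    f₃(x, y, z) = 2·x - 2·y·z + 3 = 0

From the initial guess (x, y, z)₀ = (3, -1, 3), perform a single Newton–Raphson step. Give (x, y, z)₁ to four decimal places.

At (3, -1, 3): F = (-8.0000, 4.0000, 15.0000).
Jacobian J = [[y, x - 10·y, 0], [0, -z, -y + 1], [2, -2·z, -2·y]].
At the point, J = [[-1.0000, 13.0000, 0.0000], [0.0000, -3.0000, 2.0000], [2.0000, -6.0000, 2.0000]] (det J = 46.0000).
Solving J·Δ = −F gives Δ = (-5.1739, 0.2174, -1.6739).
Then the next iterate is (x, y, z)₁ = (-2.1739, -0.7826, 1.3261).

(-2.1739, -0.7826, 1.3261)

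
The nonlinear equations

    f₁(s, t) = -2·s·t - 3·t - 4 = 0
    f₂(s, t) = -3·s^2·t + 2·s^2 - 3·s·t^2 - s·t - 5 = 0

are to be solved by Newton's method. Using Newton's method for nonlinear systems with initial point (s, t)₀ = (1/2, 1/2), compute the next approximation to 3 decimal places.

At (1/2, 1/2): F = (-6.000, -5.500).
Jacobian J = [[-2·t, -2·s - 3], [-6·s·t + 4·s - 3·t^2 - t, -3·s^2 - 6·s·t - s]].
At the point, J = [[-1.000, -4.000], [-0.750, -2.750]] (det J = -0.250).
Solving J·Δ = −F gives Δ = (-22.000, 4.000).
Then the next iterate is (s, t)₁ = (-21.500, 4.500).

(-21.500, 4.500)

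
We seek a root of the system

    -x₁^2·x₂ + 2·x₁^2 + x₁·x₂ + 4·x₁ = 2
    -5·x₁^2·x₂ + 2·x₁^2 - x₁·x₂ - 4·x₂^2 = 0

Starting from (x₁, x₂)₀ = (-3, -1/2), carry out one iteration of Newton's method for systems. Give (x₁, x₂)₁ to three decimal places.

(-3.639, 0.945)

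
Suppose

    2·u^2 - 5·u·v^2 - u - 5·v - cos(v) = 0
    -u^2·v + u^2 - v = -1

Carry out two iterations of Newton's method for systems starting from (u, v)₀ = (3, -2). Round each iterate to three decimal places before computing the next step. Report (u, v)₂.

(0.463, -1.584)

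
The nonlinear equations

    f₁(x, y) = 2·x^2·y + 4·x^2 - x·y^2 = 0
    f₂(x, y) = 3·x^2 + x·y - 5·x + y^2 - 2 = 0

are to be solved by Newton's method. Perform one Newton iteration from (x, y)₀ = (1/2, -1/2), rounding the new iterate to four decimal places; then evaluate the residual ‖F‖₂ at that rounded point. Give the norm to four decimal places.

264.5913

At (1/2, -1/2): F = (0.6250, -3.7500).
Jacobian J = [[4·x·y + 8·x - y^2, 2·x^2 - 2·x·y], [6·x + y - 5, x + 2·y]].
At the point, J = [[2.7500, 1.0000], [-2.5000, -0.5000]] (det J = 1.1250).
Solving J·Δ = −F gives Δ = (-3.0556, 7.7778).
Then the next iterate is (x, y)₁ = (-2.5556, 7.2778).
Re-evaluating at (-2.5556, 7.2778): F = (256.549181, 64.738501), so ‖F‖₂ = 264.5913.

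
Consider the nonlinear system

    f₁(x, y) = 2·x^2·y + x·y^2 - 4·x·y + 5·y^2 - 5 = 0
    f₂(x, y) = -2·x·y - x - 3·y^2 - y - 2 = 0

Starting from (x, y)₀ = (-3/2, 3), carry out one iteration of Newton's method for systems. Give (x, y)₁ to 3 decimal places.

(-1.049, 1.459)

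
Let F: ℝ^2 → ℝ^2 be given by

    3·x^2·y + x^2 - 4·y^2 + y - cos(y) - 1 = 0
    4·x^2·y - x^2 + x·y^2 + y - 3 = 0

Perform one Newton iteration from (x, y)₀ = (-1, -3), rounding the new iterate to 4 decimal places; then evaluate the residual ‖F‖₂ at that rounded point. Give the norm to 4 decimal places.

16.0448

At (-1, -3): F = (-47.010008, -28.0000).
Jacobian J = [[6·x·y + 2·x, 3·x^2 - 8·y + sin(y) + 1], [8·x·y - 2·x + y^2, 4·x^2 + 2·x·y + 1]].
At the point, J = [[16.0000, 27.858880], [35.0000, 11.0000]] (det J = -799.060800).
Solving J·Δ = −F gives Δ = (0.3291, 1.4984).
Then the next iterate is (x, y)₁ = (-0.6709, -1.5016).
Re-evaluating at (-0.6709, -1.5016): F = (-13.167486, -9.167975), so ‖F‖₂ = 16.0448.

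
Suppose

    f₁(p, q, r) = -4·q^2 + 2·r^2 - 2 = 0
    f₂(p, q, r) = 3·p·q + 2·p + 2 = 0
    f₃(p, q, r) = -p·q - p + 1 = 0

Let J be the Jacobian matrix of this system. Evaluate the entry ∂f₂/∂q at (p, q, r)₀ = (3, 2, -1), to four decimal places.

9.0000

∂f₂/∂q = 3·p.
At (3, 2, -1) this is 9.0000.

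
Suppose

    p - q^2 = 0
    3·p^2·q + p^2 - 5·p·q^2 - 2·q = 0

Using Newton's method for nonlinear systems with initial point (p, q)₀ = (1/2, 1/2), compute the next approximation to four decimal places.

At (1/2, 1/2): F = (0.2500, -1.0000).
Jacobian J = [[1, -2·q], [6·p·q + 2·p - 5·q^2, 3·p^2 - 10·p·q - 2]].
At the point, J = [[1.0000, -1.0000], [1.2500, -3.7500]] (det J = -2.5000).
Solving J·Δ = −F gives Δ = (-0.7750, -0.5250).
Then the next iterate is (p, q)₁ = (-0.2750, -0.0250).

(-0.2750, -0.0250)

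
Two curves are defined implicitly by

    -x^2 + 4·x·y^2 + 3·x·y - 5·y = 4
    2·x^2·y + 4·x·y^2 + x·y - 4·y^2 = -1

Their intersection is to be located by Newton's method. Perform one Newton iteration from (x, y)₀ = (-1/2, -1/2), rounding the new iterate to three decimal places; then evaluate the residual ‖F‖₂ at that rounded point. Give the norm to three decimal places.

At (-1/2, -1/2): F = (-1.500, -0.500).
Jacobian J = [[-2·x + 4·y^2 + 3·y, 8·x·y + 3·x - 5], [4·x·y + 4·y^2 + y, 2·x^2 + 8·x·y + x - 8·y]].
At the point, J = [[0.500, -4.500], [1.500, 6.000]] (det J = 9.750).
Solving J·Δ = −F gives Δ = (1.154, -0.205).
Then the next iterate is (x, y)₁ = (0.654, -0.705).
Re-evaluating at (0.654, -0.705): F = (-0.98571, -0.75203), so ‖F‖₂ = 1.240.

1.240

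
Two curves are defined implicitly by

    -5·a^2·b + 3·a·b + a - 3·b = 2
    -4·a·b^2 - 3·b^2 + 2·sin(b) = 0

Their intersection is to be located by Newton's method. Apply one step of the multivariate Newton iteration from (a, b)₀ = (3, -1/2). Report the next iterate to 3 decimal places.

(2.216, -0.266)

At (3, -1/2): F = (20.500, -4.70885).
Jacobian J = [[-10·a·b + 3·b + 1, -5·a^2 + 3·a - 3], [-4·b^2, -8·a·b - 6·b + 2·cos(b)]].
At the point, J = [[14.500, -39.000], [-1.000, 16.75517]] (det J = 203.94989).
Solving J·Δ = −F gives Δ = (-0.784, 0.234).
Then the next iterate is (a, b)₁ = (2.216, -0.266).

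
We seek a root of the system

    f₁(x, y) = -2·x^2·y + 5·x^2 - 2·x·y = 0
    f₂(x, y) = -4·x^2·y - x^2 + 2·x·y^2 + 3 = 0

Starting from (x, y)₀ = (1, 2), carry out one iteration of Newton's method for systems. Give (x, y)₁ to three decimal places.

(0.917, 1.292)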